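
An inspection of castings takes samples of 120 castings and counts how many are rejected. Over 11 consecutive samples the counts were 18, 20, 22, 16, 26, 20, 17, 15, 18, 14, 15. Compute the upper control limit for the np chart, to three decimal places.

30.080

p̄ = Σdᵢ / (k·n) = 201 / (11 × 120) = 0.15227
UCL = np̄ + 3·√(np̄(1−p̄)) = 18.2727 + 3 × √(18.2727×0.84773) = 18.2727 + 3 × 3.9358 = 30.0800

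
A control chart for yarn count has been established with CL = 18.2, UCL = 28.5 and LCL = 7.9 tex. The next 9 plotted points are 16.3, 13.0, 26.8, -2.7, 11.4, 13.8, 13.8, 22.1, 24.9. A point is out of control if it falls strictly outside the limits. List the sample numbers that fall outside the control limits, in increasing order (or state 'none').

4

Compare each point to [7.9, 28.5]: sample 4 = -2.7 < LCL.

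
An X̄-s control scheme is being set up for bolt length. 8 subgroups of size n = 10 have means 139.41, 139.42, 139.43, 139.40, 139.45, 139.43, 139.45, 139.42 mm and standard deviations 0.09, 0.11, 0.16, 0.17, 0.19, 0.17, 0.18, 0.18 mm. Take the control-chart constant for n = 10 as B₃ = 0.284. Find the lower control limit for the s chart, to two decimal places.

0.04

s̄ = (0.09 + 0.11 + 0.16 + 0.17 + 0.19 + 0.17 + 0.18 + 0.18) / 8 = 0.1562
LCL_s = B₃·s̄ = 0.284 × 0.1562 = 0.0444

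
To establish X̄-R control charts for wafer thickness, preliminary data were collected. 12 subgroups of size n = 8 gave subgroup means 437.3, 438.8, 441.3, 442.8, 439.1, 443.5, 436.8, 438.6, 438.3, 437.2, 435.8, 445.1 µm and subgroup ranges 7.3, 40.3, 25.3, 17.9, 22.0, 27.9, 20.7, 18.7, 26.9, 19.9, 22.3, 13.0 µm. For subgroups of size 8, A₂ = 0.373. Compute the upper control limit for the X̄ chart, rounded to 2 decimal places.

447.70

X̄̄ = (437.3 + 438.8 + 441.3 + 442.8 + 439.1 + 443.5 + 436.8 + 438.6 + 438.3 + 437.2 + 435.8 + 445.1) / 12 = 5274.6000 / 12 = 439.5500
R̄ = (7.3 + 40.3 + 25.3 + 17.9 + 22.0 + 27.9 + 20.7 + 18.7 + 26.9 + 19.9 + 22.3 + 13.0) / 12 = 262.2000 / 12 = 21.8500
UCL = X̄̄ + A₂·R̄ = 439.5500 + 0.373 × 21.8500 = 447.7001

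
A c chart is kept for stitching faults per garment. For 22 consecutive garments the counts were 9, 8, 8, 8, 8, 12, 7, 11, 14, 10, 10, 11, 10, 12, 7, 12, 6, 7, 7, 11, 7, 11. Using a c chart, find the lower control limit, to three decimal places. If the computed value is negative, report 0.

c̄ = (9 + 8 + 8 + 8 + 8 + 12 + 7 + 11 + 14 + 10 + 10 + 11 + 10 + 12 + 7 + 12 + 6 + 7 + 7 + 11 + 7 + 11) / 22 = 206 / 22 = 9.3636
LCL = c̄ − 3√c̄ = 9.3636 − 3 × 3.0600 = 0.1836

0.184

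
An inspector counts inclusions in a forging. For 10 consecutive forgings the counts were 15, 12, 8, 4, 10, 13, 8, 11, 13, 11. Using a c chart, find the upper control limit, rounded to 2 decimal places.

c̄ = (15 + 12 + 8 + 4 + 10 + 13 + 8 + 11 + 13 + 11) / 10 = 105 / 10 = 10.5000
UCL = c̄ + 3√c̄ = 10.5000 + 3 × √10.5000 = 10.5000 + 3 × 3.2404 = 20.2211

20.22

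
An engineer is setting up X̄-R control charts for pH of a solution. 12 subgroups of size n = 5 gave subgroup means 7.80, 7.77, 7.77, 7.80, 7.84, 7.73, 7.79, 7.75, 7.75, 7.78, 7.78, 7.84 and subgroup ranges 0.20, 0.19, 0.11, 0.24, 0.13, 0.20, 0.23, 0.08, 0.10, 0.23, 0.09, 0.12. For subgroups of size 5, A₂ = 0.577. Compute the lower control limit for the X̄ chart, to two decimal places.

X̄̄ = (7.80 + 7.77 + 7.77 + 7.80 + 7.84 + 7.73 + 7.79 + 7.75 + 7.75 + 7.78 + 7.78 + 7.84) / 12 = 93.4000 / 12 = 7.7833
R̄ = (0.20 + 0.19 + 0.11 + 0.24 + 0.13 + 0.20 + 0.23 + 0.08 + 0.10 + 0.23 + 0.09 + 0.12) / 12 = 1.9200 / 12 = 0.1600
LCL = X̄̄ − A₂·R̄ = 7.7833 − 0.577 × 0.1600 = 7.6910

7.69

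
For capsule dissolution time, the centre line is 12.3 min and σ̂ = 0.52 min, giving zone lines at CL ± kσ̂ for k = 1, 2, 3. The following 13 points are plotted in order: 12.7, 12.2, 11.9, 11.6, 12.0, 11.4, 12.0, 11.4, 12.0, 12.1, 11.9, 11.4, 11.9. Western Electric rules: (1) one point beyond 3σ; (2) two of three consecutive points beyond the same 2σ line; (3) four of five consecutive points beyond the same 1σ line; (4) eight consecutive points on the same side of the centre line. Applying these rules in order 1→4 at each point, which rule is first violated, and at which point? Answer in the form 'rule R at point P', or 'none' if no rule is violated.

rule 4 at point 9

Zone of each point (C = within 1σ̂, B = 1σ̂–2σ̂, A = 2σ̂–3σ̂, * = beyond 3σ̂; sign = side of CL): 1:+C, 2:-C, 3:-C, 4:-B, 5:-C, 6:-B, 7:-C, 8:-B, 9:-C, 10:-C, 11:-C, 12:-B, 13:-C
Rule 4 (eight consecutive points on the same side of the centre line) is satisfied at point 9.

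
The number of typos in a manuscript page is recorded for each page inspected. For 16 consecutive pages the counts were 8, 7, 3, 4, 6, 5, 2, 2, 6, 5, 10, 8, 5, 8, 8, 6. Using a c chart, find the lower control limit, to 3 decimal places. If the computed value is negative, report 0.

0.000

c̄ = (8 + 7 + 3 + 4 + 6 + 5 + 2 + 2 + 6 + 5 + 10 + 8 + 5 + 8 + 8 + 6) / 16 = 93 / 16 = 5.8125
LCL = c̄ − 3√c̄ = 5.8125 − 3 × 2.4109 = -1.4202 → 0 (cannot be negative)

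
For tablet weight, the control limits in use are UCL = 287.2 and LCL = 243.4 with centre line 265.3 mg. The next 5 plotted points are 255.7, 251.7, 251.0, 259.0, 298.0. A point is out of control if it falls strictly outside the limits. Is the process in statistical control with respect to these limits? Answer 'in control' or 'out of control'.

out of control

Compare each point to [243.4, 287.2]: sample 5 = 298.0 > UCL.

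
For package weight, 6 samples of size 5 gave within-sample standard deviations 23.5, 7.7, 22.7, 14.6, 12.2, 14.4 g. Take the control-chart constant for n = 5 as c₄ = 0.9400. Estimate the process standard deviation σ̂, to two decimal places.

s̄ = (23.5 + 7.7 + 22.7 + 14.6 + 12.2 + 14.4) / 6 = 15.8500
σ̂ = s̄ / c₄ = 15.8500 / 0.9400 = 16.8617

16.86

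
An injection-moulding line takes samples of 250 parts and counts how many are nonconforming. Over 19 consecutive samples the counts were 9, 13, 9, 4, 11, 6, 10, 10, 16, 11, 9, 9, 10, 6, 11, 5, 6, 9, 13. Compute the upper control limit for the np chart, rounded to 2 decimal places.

18.30

p̄ = Σdᵢ / (k·n) = 177 / (19 × 250) = 0.03726
UCL = np̄ + 3·√(np̄(1−p̄)) = 9.3158 + 3 × √(9.3158×0.96274) = 9.3158 + 3 × 2.9948 = 18.3001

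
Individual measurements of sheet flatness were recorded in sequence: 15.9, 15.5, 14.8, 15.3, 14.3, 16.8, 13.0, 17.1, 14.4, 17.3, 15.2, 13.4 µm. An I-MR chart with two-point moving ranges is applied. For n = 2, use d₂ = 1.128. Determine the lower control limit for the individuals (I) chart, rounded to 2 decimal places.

9.81

X̄ = (15.9 + 15.5 + 14.8 + 15.3 + 14.3 + 16.8 + 13.0 + 17.1 + 14.4 + 17.3 + 15.2 + 13.4) / 12 = 15.2500
Moving ranges: 0.4, 0.7, 0.5, 1.0, 2.5, 3.8, 4.1, 2.7, 2.9, 2.1, 1.8; M̄R̄ = 22.5000 / 11 = 2.0455
LCL = X̄ − 3·M̄R̄/d₂ = 15.2500 − 3 × 2.0455 / 1.128 = 9.8100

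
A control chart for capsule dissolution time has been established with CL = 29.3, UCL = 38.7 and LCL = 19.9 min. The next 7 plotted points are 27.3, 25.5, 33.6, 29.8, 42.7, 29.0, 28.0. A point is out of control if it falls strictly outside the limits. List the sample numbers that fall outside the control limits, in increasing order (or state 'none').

Compare each point to [19.9, 38.7]: sample 5 = 42.7 > UCL.

5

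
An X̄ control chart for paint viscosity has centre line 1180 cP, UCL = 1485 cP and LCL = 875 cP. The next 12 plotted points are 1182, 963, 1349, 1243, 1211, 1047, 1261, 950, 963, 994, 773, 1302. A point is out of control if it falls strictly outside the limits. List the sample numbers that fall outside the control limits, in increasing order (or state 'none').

11

Compare each point to [875, 1485]: sample 11 = 773 < LCL.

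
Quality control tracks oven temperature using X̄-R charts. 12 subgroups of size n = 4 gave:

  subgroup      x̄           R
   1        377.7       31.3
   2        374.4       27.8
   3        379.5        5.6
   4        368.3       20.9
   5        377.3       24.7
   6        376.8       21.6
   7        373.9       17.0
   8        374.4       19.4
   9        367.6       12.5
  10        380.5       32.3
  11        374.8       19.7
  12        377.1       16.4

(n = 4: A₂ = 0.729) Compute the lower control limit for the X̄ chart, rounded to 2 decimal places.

360.05

X̄̄ = (377.7 + 374.4 + 379.5 + 368.3 + 377.3 + 376.8 + 373.9 + 374.4 + 367.6 + 380.5 + 374.8 + 377.1) / 12 = 4502.3000 / 12 = 375.1917
R̄ = (31.3 + 27.8 + 5.6 + 20.9 + 24.7 + 21.6 + 17.0 + 19.4 + 12.5 + 32.3 + 19.7 + 16.4) / 12 = 249.2000 / 12 = 20.7667
LCL = X̄̄ − A₂·R̄ = 375.1917 − 0.729 × 20.7667 = 360.0528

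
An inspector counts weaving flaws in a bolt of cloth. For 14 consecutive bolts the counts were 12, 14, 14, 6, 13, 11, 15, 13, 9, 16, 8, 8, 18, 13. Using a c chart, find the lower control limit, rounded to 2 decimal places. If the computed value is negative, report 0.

1.69

c̄ = (12 + 14 + 14 + 6 + 13 + 11 + 15 + 13 + 9 + 16 + 8 + 8 + 18 + 13) / 14 = 170 / 14 = 12.1429
LCL = c̄ − 3√c̄ = 12.1429 − 3 × 3.4847 = 1.6889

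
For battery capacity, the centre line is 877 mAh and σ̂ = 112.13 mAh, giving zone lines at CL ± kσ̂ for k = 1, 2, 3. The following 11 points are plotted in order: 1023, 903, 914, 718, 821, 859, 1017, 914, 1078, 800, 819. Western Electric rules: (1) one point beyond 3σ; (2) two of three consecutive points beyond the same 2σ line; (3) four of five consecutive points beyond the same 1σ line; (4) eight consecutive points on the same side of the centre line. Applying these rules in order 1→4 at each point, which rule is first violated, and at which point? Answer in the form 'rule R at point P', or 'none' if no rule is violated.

none

Zone of each point (C = within 1σ̂, B = 1σ̂–2σ̂, A = 2σ̂–3σ̂, * = beyond 3σ̂; sign = side of CL): 1:+B, 2:+C, 3:+C, 4:-B, 5:-C, 6:-C, 7:+B, 8:+C, 9:+B, 10:-C, 11:-C
No rule fires across all 11 points.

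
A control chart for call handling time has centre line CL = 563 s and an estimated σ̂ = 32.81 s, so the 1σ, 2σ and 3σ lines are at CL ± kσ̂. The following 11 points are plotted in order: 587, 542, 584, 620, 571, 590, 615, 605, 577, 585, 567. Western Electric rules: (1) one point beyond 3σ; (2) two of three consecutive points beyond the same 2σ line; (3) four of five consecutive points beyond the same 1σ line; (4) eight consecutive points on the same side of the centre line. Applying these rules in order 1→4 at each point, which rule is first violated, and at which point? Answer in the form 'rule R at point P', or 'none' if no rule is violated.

rule 4 at point 10

Zone of each point (C = within 1σ̂, B = 1σ̂–2σ̂, A = 2σ̂–3σ̂, * = beyond 3σ̂; sign = side of CL): 1:+C, 2:-C, 3:+C, 4:+B, 5:+C, 6:+C, 7:+B, 8:+B, 9:+C, 10:+C, 11:+C
Rule 4 (eight consecutive points on the same side of the centre line) is satisfied at point 10.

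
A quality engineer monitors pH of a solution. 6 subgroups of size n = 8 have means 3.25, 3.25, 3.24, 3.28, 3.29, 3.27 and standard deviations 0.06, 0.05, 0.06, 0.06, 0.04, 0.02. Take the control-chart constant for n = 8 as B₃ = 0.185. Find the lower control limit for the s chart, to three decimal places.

0.009

s̄ = (0.06 + 0.05 + 0.06 + 0.06 + 0.04 + 0.02) / 6 = 0.0483
LCL_s = B₃·s̄ = 0.185 × 0.0483 = 0.0089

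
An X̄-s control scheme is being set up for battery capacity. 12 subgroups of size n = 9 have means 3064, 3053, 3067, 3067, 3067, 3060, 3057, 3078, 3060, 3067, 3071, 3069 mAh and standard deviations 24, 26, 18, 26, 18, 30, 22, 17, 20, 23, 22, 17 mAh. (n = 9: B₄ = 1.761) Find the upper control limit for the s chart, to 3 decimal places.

38.595

s̄ = (24 + 26 + 18 + 26 + 18 + 30 + 22 + 17 + 20 + 23 + 22 + 17) / 12 = 21.9167
UCL_s = B₄·s̄ = 1.761 × 21.9167 = 38.5953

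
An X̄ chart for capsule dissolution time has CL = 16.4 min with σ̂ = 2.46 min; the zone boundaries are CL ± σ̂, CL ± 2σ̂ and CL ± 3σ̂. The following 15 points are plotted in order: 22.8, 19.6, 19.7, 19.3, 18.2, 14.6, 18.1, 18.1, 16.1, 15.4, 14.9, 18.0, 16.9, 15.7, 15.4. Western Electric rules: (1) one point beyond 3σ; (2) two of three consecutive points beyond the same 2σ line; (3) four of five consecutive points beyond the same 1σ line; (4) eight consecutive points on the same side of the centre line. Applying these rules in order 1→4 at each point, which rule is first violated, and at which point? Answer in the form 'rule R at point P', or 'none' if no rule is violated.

Zone of each point (C = within 1σ̂, B = 1σ̂–2σ̂, A = 2σ̂–3σ̂, * = beyond 3σ̂; sign = side of CL): 1:+A, 2:+B, 3:+B, 4:+B, 5:+C, 6:-C, 7:+C, 8:+C, 9:-C, 10:-C, 11:-C, 12:+C, 13:+C, 14:-C, 15:-C
Rule 3 (four of five consecutive points beyond the same 1σ limit) is satisfied at point 4.

rule 3 at point 4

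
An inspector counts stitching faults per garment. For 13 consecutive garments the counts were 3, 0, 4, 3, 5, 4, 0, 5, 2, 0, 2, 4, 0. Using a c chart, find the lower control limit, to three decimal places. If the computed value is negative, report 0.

c̄ = (3 + 0 + 4 + 3 + 5 + 4 + 0 + 5 + 2 + 0 + 2 + 4 + 0) / 13 = 32 / 13 = 2.4615
LCL = c̄ − 3√c̄ = 2.4615 − 3 × 1.5689 = -2.2452 → 0 (cannot be negative)

0.000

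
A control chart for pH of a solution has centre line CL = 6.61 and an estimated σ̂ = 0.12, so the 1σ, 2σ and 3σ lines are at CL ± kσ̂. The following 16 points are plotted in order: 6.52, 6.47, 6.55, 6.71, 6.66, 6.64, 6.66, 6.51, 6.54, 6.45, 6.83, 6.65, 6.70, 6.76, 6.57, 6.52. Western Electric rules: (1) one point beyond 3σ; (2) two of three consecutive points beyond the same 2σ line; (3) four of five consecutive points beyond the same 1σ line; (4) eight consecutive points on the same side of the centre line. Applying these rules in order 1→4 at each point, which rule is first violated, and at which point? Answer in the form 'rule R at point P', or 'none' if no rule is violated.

none

Zone of each point (C = within 1σ̂, B = 1σ̂–2σ̂, A = 2σ̂–3σ̂, * = beyond 3σ̂; sign = side of CL): 1:-C, 2:-B, 3:-C, 4:+C, 5:+C, 6:+C, 7:+C, 8:-C, 9:-C, 10:-B, 11:+B, 12:+C, 13:+C, 14:+B, 15:-C, 16:-C
No rule fires across all 16 points.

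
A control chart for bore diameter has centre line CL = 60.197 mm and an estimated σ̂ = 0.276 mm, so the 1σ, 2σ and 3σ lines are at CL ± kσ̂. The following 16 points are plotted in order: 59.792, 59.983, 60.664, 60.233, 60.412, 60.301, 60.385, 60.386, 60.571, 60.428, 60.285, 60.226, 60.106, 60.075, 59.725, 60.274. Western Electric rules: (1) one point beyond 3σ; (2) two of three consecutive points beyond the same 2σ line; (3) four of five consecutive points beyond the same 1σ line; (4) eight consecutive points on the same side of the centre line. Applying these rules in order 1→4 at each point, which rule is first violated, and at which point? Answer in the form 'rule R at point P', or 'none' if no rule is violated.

rule 4 at point 10

Zone of each point (C = within 1σ̂, B = 1σ̂–2σ̂, A = 2σ̂–3σ̂, * = beyond 3σ̂; sign = side of CL): 1:-B, 2:-C, 3:+B, 4:+C, 5:+C, 6:+C, 7:+C, 8:+C, 9:+B, 10:+C, 11:+C, 12:+C, 13:-C, 14:-C, 15:-B, 16:+C
Rule 4 (eight consecutive points on the same side of the centre line) is satisfied at point 10.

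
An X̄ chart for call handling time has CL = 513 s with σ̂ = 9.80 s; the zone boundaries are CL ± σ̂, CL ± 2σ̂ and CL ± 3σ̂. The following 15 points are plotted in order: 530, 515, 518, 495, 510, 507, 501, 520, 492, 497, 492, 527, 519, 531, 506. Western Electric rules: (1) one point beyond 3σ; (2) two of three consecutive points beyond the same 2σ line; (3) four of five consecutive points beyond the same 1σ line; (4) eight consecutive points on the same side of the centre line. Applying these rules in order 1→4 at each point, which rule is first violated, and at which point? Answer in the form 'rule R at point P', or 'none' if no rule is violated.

Zone of each point (C = within 1σ̂, B = 1σ̂–2σ̂, A = 2σ̂–3σ̂, * = beyond 3σ̂; sign = side of CL): 1:+B, 2:+C, 3:+C, 4:-B, 5:-C, 6:-C, 7:-B, 8:+C, 9:-A, 10:-B, 11:-A, 12:+B, 13:+C, 14:+B, 15:-C
Rule 2 (two of three consecutive points beyond the same 2σ limit) is satisfied at point 11.

rule 2 at point 11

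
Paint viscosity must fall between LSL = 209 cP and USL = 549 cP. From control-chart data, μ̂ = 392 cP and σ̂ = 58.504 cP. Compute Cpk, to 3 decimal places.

0.895

Cpu = (USL − μ̂) / (3σ̂) = (549 − 392) / (3 × 58.504) = 0.8945; Cpl = (μ̂ − LSL) / (3σ̂) = (392 − 209) / (3 × 58.504) = 1.0427; Cpk = min(Cpu, Cpl) = 0.8945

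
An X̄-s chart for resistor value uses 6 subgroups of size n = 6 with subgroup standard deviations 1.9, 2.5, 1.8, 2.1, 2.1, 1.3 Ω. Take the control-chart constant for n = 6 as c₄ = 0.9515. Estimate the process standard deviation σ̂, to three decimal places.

s̄ = (1.9 + 2.5 + 1.8 + 2.1 + 2.1 + 1.3) / 6 = 1.9500
σ̂ = s̄ / c₄ = 1.9500 / 0.9515 = 2.0494

2.049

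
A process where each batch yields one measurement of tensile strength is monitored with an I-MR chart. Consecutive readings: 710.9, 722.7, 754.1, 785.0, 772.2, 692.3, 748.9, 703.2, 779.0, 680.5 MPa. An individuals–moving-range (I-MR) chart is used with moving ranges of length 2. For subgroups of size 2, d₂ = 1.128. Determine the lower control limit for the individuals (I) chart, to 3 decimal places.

603.852

X̄ = (710.9 + 722.7 + 754.1 + 785.0 + 772.2 + 692.3 + 748.9 + 703.2 + 779.0 + 680.5) / 10 = 734.8800
Moving ranges: 11.8, 31.4, 30.9, 12.8, 79.9, 56.6, 45.7, 75.8, 98.5; M̄R̄ = 443.4000 / 9 = 49.2667
LCL = X̄ − 3·M̄R̄/d₂ = 734.8800 − 3 × 49.2667 / 1.128 = 603.8516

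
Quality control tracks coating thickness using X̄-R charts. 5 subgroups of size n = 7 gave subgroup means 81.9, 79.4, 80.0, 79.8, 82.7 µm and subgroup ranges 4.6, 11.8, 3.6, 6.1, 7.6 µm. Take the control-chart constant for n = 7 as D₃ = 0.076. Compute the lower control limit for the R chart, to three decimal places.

R̄ = (4.6 + 11.8 + 3.6 + 6.1 + 7.6) / 5 = 33.7000 / 5 = 6.7400
LCL_R = D₃·R̄ = 0.076 × 6.7400 = 0.5122

0.512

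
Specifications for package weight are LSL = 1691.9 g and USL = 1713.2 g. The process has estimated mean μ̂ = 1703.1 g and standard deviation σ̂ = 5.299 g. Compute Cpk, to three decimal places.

0.635

Cpu = (USL − μ̂) / (3σ̂) = (1713.2 − 1703.1) / (3 × 5.299) = 0.6353; Cpl = (μ̂ − LSL) / (3σ̂) = (1703.1 − 1691.9) / (3 × 5.299) = 0.7045; Cpk = min(Cpu, Cpl) = 0.6353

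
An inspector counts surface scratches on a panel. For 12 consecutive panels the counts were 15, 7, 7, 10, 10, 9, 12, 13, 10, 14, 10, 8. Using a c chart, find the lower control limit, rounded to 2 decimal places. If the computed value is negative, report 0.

0.73

c̄ = (15 + 7 + 7 + 10 + 10 + 9 + 12 + 13 + 10 + 14 + 10 + 8) / 12 = 125 / 12 = 10.4167
LCL = c̄ − 3√c̄ = 10.4167 − 3 × 3.2275 = 0.7342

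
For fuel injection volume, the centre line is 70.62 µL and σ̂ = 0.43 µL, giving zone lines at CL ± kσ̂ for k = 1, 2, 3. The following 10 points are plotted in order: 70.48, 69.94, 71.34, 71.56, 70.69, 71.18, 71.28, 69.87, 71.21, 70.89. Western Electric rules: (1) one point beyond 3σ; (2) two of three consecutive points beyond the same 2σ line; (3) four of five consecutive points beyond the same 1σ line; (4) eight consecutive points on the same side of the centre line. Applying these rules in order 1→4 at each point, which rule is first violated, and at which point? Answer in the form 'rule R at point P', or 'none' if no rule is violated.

rule 3 at point 7

Zone of each point (C = within 1σ̂, B = 1σ̂–2σ̂, A = 2σ̂–3σ̂, * = beyond 3σ̂; sign = side of CL): 1:-C, 2:-B, 3:+B, 4:+A, 5:+C, 6:+B, 7:+B, 8:-B, 9:+B, 10:+C
Rule 3 (four of five consecutive points beyond the same 1σ limit) is satisfied at point 7.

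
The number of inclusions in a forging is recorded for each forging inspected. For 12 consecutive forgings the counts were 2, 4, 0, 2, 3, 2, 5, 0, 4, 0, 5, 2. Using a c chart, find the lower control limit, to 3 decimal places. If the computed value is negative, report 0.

c̄ = (2 + 4 + 0 + 2 + 3 + 2 + 5 + 0 + 4 + 0 + 5 + 2) / 12 = 29 / 12 = 2.4167
LCL = c̄ − 3√c̄ = 2.4167 − 3 × 1.5546 = -2.2470 → 0 (cannot be negative)

0.000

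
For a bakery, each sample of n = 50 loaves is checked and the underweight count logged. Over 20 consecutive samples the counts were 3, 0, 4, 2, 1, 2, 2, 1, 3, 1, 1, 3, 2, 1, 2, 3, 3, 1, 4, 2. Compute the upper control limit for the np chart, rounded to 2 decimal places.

6.26

p̄ = Σdᵢ / (k·n) = 41 / (20 × 50) = 0.04100
UCL = np̄ + 3·√(np̄(1−p̄)) = 2.0500 + 3 × √(2.0500×0.95900) = 2.0500 + 3 × 1.4021 = 6.2564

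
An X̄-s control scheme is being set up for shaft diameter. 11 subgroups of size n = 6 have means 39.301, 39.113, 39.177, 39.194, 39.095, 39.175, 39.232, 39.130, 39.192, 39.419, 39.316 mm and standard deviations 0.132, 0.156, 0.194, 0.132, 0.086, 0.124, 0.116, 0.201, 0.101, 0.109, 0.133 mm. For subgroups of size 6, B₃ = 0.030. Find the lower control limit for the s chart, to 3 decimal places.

s̄ = (0.132 + 0.156 + 0.194 + 0.132 + 0.086 + 0.124 + 0.116 + 0.201 + 0.101 + 0.109 + 0.133) / 11 = 0.1349
LCL_s = B₃·s̄ = 0.030 × 0.1349 = 0.0040

0.004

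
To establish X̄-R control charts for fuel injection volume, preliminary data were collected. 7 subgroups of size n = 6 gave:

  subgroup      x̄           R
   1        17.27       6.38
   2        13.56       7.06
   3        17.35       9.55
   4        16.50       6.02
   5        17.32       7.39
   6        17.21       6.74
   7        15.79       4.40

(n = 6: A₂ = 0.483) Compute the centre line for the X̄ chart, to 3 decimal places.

16.429

X̄̄ = (17.27 + 13.56 + 17.35 + 16.50 + 17.32 + 17.21 + 15.79) / 7 = 115.0000 / 7 = 16.4286
CL = X̄̄ = 16.4286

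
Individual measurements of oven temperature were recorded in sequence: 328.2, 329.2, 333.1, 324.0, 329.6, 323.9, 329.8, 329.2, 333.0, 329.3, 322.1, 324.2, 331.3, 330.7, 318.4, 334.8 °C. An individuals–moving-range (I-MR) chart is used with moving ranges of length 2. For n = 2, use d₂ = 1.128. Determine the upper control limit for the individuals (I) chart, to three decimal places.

343.246

X̄ = (328.2 + 329.2 + 333.1 + 324.0 + 329.6 + 323.9 + 329.8 + 329.2 + 333.0 + 329.3 + 322.1 + 324.2 + 331.3 + 330.7 + 318.4 + 334.8) / 16 = 328.1750
Moving ranges: 1.0, 3.9, 9.1, 5.6, 5.7, 5.9, 0.6, 3.8, 3.7, 7.2, 2.1, 7.1, 0.6, 12.3, 16.4; M̄R̄ = 85.0000 / 15 = 5.6667
UCL = X̄ + 3·M̄R̄/d₂ = 328.1750 + 3 × 5.6667 / 1.128 = 343.2459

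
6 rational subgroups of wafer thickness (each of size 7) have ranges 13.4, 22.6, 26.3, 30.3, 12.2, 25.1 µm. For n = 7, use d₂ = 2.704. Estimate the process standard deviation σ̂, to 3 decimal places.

8.007

R̄ = (13.4 + 22.6 + 26.3 + 30.3 + 12.2 + 25.1) / 6 = 21.6500
σ̂ = R̄ / d₂ = 21.6500 / 2.704 = 8.0067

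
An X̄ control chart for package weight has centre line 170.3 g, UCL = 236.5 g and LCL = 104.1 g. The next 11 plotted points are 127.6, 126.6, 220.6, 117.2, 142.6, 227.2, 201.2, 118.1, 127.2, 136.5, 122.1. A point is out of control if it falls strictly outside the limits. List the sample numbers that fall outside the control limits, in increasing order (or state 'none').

All 11 points lie within [104.1, 236.5].

none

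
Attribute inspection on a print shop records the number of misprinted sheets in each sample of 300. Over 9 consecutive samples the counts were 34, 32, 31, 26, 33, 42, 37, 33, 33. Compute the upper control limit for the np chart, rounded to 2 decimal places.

49.80

p̄ = Σdᵢ / (k·n) = 301 / (9 × 300) = 0.11148
UCL = np̄ + 3·√(np̄(1−p̄)) = 33.4444 + 3 × √(33.4444×0.88852) = 33.4444 + 3 × 5.4512 = 49.7982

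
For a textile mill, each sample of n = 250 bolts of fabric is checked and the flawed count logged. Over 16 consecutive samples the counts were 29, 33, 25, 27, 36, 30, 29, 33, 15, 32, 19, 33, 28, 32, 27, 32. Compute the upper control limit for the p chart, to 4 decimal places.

0.1755

p̄ = Σdᵢ / (k·n) = 460 / (16 × 250) = 0.11500
UCL = p̄ + 3·√(p̄(1−p̄)/n) = 0.11500 + 3 × √(0.11500×0.88500/250) = 0.11500 + 3 × 0.02018 = 0.17553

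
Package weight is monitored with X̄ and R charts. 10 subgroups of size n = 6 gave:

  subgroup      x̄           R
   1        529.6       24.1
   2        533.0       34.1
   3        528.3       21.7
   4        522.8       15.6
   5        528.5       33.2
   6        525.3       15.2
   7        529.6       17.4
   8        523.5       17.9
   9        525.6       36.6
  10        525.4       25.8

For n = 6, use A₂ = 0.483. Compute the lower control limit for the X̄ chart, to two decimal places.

515.49

X̄̄ = (529.6 + 533.0 + 528.3 + 522.8 + 528.5 + 525.3 + 529.6 + 523.5 + 525.6 + 525.4) / 10 = 5271.6000 / 10 = 527.1600
R̄ = (24.1 + 34.1 + 21.7 + 15.6 + 33.2 + 15.2 + 17.4 + 17.9 + 36.6 + 25.8) / 10 = 241.6000 / 10 = 24.1600
LCL = X̄̄ − A₂·R̄ = 527.1600 − 0.483 × 24.1600 = 515.4907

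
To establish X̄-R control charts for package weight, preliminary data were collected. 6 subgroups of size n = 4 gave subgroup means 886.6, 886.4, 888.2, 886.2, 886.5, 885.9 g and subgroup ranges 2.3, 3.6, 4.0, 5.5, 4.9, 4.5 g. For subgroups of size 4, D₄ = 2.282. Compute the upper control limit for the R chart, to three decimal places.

9.432

R̄ = (2.3 + 3.6 + 4.0 + 5.5 + 4.9 + 4.5) / 6 = 24.8000 / 6 = 4.1333
UCL_R = D₄·R̄ = 2.282 × 4.1333 = 9.4323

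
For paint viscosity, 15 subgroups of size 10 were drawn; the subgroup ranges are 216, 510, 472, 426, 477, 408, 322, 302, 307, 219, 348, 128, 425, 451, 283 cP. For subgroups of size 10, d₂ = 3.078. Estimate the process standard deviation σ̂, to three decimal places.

114.663

R̄ = (216 + 510 + 472 + 426 + 477 + 408 + 322 + 302 + 307 + 219 + 348 + 128 + 425 + 451 + 283) / 15 = 352.9333
σ̂ = R̄ / d₂ = 352.9333 / 3.078 = 114.6632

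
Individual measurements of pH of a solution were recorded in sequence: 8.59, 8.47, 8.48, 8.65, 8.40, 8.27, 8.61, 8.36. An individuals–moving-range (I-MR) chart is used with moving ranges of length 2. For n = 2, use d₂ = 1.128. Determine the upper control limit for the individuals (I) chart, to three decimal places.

X̄ = (8.59 + 8.47 + 8.48 + 8.65 + 8.40 + 8.27 + 8.61 + 8.36) / 8 = 8.4787
Moving ranges: 0.12, 0.01, 0.17, 0.25, 0.13, 0.34, 0.25; M̄R̄ = 1.2700 / 7 = 0.1814
UCL = X̄ + 3·M̄R̄/d₂ = 8.4787 + 3 × 0.1814 / 1.128 = 8.9613

8.961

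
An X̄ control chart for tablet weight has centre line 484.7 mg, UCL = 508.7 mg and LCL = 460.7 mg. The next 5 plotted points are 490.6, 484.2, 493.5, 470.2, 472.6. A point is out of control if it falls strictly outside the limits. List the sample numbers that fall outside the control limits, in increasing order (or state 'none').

none

All 5 points lie within [460.7, 508.7].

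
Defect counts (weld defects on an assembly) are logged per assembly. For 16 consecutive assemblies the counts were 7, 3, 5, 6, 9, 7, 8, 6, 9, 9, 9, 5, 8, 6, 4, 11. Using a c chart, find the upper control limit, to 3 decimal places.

14.937

c̄ = (7 + 3 + 5 + 6 + 9 + 7 + 8 + 6 + 9 + 9 + 9 + 5 + 8 + 6 + 4 + 11) / 16 = 112 / 16 = 7.0000
UCL = c̄ + 3√c̄ = 7.0000 + 3 × √7.0000 = 7.0000 + 3 × 2.6458 = 14.9373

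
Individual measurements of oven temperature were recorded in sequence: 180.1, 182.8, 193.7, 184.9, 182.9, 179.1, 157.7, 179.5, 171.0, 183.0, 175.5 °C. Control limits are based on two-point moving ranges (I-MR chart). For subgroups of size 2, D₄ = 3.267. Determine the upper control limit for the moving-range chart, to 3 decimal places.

32.474

Moving ranges: 2.7, 10.9, 8.8, 2.0, 3.8, 21.4, 21.8, 8.5, 12.0, 7.5; M̄R̄ = 99.4000 / 10 = 9.9400
UCL_MR = D₄·M̄R̄ = 3.267 × 9.9400 = 32.4740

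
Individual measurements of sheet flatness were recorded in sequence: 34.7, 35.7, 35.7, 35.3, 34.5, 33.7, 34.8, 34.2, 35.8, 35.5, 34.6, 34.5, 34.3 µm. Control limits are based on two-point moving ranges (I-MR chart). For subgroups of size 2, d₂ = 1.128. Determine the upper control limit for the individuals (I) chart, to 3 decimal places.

36.598

X̄ = (34.7 + 35.7 + 35.7 + 35.3 + 34.5 + 33.7 + 34.8 + 34.2 + 35.8 + 35.5 + 34.6 + 34.5 + 34.3) / 13 = 34.8692
Moving ranges: 1.0, 0.0, 0.4, 0.8, 0.8, 1.1, 0.6, 1.6, 0.3, 0.9, 0.1, 0.2; M̄R̄ = 7.8000 / 12 = 0.6500
UCL = X̄ + 3·M̄R̄/d₂ = 34.8692 + 3 × 0.6500 / 1.128 = 36.5980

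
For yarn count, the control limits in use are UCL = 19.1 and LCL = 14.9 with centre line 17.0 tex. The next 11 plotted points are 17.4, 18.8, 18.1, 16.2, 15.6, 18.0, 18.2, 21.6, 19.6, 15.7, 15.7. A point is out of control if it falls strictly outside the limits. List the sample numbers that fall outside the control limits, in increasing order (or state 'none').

8, 9

Compare each point to [14.9, 19.1]: sample 8 = 21.6 > UCL; sample 9 = 19.6 > UCL.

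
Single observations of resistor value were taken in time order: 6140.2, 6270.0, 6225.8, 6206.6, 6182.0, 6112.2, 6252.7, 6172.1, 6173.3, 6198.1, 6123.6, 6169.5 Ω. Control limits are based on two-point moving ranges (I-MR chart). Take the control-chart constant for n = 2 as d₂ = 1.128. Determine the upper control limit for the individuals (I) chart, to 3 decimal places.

X̄ = (6140.2 + 6270.0 + 6225.8 + 6206.6 + 6182.0 + 6112.2 + 6252.7 + 6172.1 + 6173.3 + 6198.1 + 6123.6 + 6169.5) / 12 = 6185.5083
Moving ranges: 129.8, 44.2, 19.2, 24.6, 69.8, 140.5, 80.6, 1.2, 24.8, 74.5, 45.9; M̄R̄ = 655.1000 / 11 = 59.5545
UCL = X̄ + 3·M̄R̄/d₂ = 6185.5083 + 3 × 59.5545 / 1.128 = 6343.8981

6343.898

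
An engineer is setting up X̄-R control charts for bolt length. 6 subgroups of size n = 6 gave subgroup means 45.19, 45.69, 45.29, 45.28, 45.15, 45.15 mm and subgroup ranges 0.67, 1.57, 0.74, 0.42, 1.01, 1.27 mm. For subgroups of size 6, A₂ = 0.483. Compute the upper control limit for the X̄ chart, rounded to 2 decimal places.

45.75

X̄̄ = (45.19 + 45.69 + 45.29 + 45.28 + 45.15 + 45.15) / 6 = 271.7500 / 6 = 45.2917
R̄ = (0.67 + 1.57 + 0.74 + 0.42 + 1.01 + 1.27) / 6 = 5.6800 / 6 = 0.9467
UCL = X̄̄ + A₂·R̄ = 45.2917 + 0.483 × 0.9467 = 45.7489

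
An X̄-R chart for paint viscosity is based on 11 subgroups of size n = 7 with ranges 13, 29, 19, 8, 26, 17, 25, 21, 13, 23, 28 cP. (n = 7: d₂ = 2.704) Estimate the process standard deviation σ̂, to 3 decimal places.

R̄ = (13 + 29 + 19 + 8 + 26 + 17 + 25 + 21 + 13 + 23 + 28) / 11 = 20.1818
σ̂ = R̄ / d₂ = 20.1818 / 2.704 = 7.4637

7.464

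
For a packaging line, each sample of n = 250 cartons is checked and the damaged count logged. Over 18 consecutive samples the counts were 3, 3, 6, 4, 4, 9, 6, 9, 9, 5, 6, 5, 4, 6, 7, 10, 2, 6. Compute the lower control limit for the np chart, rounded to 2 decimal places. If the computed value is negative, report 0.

p̄ = Σdᵢ / (k·n) = 104 / (18 × 250) = 0.02311
LCL = np̄ − 3·√(np̄(1−p̄)) = 5.7778 − 3 × 2.3758 = -1.3495 → 0 (negative, so LCL = 0)

0.00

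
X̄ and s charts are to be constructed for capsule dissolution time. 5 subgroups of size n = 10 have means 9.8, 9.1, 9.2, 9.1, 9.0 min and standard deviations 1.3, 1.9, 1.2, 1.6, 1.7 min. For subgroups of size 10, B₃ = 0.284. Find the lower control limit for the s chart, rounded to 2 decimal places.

s̄ = (1.3 + 1.9 + 1.2 + 1.6 + 1.7) / 5 = 1.5400
LCL_s = B₃·s̄ = 0.284 × 1.5400 = 0.4374

0.44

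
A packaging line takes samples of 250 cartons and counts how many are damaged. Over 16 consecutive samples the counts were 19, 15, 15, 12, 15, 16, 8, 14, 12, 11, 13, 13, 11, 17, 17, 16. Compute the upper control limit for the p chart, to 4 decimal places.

0.0996

p̄ = Σdᵢ / (k·n) = 224 / (16 × 250) = 0.05600
UCL = p̄ + 3·√(p̄(1−p̄)/n) = 0.05600 + 3 × √(0.05600×0.94400/250) = 0.05600 + 3 × 0.01454 = 0.09962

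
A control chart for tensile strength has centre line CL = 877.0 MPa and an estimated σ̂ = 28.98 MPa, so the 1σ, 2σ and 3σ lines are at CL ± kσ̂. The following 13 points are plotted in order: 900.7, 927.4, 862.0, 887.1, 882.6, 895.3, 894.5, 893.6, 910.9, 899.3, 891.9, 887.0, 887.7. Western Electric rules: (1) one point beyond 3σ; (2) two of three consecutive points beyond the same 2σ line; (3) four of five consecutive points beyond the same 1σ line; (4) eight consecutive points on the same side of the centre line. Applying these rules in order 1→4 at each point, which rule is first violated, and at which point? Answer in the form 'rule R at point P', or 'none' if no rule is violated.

rule 4 at point 11

Zone of each point (C = within 1σ̂, B = 1σ̂–2σ̂, A = 2σ̂–3σ̂, * = beyond 3σ̂; sign = side of CL): 1:+C, 2:+B, 3:-C, 4:+C, 5:+C, 6:+C, 7:+C, 8:+C, 9:+B, 10:+C, 11:+C, 12:+C, 13:+C
Rule 4 (eight consecutive points on the same side of the centre line) is satisfied at point 11.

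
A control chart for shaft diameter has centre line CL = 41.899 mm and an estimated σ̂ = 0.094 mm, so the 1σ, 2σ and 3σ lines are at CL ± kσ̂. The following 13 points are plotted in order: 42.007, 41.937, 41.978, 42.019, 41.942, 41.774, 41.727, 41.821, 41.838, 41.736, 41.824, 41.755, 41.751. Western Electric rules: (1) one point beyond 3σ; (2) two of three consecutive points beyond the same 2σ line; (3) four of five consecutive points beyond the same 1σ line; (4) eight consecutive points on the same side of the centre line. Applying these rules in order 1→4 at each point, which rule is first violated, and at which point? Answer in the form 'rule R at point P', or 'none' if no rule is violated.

rule 4 at point 13

Zone of each point (C = within 1σ̂, B = 1σ̂–2σ̂, A = 2σ̂–3σ̂, * = beyond 3σ̂; sign = side of CL): 1:+B, 2:+C, 3:+C, 4:+B, 5:+C, 6:-B, 7:-B, 8:-C, 9:-C, 10:-B, 11:-C, 12:-B, 13:-B
Rule 4 (eight consecutive points on the same side of the centre line) is satisfied at point 13.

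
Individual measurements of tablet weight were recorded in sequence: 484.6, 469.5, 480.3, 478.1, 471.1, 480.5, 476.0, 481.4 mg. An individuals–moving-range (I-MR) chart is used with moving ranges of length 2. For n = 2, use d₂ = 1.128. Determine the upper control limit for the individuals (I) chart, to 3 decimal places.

498.356

X̄ = (484.6 + 469.5 + 480.3 + 478.1 + 471.1 + 480.5 + 476.0 + 481.4) / 8 = 477.6875
Moving ranges: 15.1, 10.8, 2.2, 7.0, 9.4, 4.5, 5.4; M̄R̄ = 54.4000 / 7 = 7.7714
UCL = X̄ + 3·M̄R̄/d₂ = 477.6875 + 3 × 7.7714 / 1.128 = 498.3562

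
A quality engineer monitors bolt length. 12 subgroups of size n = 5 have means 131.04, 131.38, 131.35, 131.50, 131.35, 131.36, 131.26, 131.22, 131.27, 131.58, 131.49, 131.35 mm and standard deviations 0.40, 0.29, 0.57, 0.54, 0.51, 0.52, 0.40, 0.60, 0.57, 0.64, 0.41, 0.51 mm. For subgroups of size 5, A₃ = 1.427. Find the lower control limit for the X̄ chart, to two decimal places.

X̄̄ = (131.04 + 131.38 + 131.35 + 131.50 + 131.35 + 131.36 + 131.26 + 131.22 + 131.27 + 131.58 + 131.49 + 131.35) / 12 = 131.3458
s̄ = (0.40 + 0.29 + 0.57 + 0.54 + 0.51 + 0.52 + 0.40 + 0.60 + 0.57 + 0.64 + 0.41 + 0.51) / 12 = 0.4967
LCL = X̄̄ − A₃·s̄ = 131.3458 − 1.427 × 0.4967 = 130.6371

130.64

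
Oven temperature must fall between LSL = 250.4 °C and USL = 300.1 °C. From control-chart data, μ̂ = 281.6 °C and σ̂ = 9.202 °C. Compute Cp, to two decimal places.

0.90

Cp = (USL − LSL) / (6σ̂) = (300.1 − 250.4) / (6 × 9.202) = 49.7000 / 55.2120 = 0.9002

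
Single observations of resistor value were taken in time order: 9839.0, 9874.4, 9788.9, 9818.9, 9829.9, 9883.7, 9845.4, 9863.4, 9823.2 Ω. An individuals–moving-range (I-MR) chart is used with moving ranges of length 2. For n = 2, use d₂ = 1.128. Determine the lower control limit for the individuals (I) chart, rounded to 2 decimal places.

9736.97

X̄ = (9839.0 + 9874.4 + 9788.9 + 9818.9 + 9829.9 + 9883.7 + 9845.4 + 9863.4 + 9823.2) / 9 = 9840.7556
Moving ranges: 35.4, 85.5, 30.0, 11.0, 53.8, 38.3, 18.0, 40.2; M̄R̄ = 312.2000 / 8 = 39.0250
LCL = X̄ − 3·M̄R̄/d₂ = 9840.7556 − 3 × 39.0250 / 1.128 = 9736.9657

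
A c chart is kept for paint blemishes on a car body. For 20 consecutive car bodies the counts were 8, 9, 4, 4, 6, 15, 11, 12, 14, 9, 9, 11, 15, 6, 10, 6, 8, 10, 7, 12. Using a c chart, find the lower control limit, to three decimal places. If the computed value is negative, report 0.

c̄ = (8 + 9 + 4 + 4 + 6 + 15 + 11 + 12 + 14 + 9 + 9 + 11 + 15 + 6 + 10 + 6 + 8 + 10 + 7 + 12) / 20 = 186 / 20 = 9.3000
LCL = c̄ − 3√c̄ = 9.3000 − 3 × 3.0496 = 0.1512

0.151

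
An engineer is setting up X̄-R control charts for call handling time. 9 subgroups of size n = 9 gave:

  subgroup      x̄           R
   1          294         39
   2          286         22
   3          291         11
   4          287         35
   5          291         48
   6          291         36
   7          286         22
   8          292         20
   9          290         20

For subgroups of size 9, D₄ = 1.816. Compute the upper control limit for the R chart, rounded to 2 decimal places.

R̄ = (39 + 22 + 11 + 35 + 48 + 36 + 22 + 20 + 20) / 9 = 253.0000 / 9 = 28.1111
UCL_R = D₄·R̄ = 1.816 × 28.1111 = 51.0498

51.05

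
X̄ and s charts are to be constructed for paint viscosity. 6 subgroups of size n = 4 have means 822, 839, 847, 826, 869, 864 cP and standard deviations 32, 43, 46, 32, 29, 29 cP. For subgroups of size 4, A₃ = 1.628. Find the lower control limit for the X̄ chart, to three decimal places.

787.249

X̄̄ = (822 + 839 + 847 + 826 + 869 + 864) / 6 = 844.5000
s̄ = (32 + 43 + 46 + 32 + 29 + 29) / 6 = 35.1667
LCL = X̄̄ − A₃·s̄ = 844.5000 − 1.628 × 35.1667 = 787.2487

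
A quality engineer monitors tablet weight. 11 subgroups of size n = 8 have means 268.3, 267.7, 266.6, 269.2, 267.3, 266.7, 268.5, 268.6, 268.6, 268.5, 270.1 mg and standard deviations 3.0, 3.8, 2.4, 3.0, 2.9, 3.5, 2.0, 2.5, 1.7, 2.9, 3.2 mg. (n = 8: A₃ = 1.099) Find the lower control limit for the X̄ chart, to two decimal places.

265.10

X̄̄ = (268.3 + 267.7 + 266.6 + 269.2 + 267.3 + 266.7 + 268.5 + 268.6 + 268.6 + 268.5 + 270.1) / 11 = 268.1909
s̄ = (3.0 + 3.8 + 2.4 + 3.0 + 2.9 + 3.5 + 2.0 + 2.5 + 1.7 + 2.9 + 3.2) / 11 = 2.8091
LCL = X̄̄ − A₃·s̄ = 268.1909 − 1.099 × 2.8091 = 265.1037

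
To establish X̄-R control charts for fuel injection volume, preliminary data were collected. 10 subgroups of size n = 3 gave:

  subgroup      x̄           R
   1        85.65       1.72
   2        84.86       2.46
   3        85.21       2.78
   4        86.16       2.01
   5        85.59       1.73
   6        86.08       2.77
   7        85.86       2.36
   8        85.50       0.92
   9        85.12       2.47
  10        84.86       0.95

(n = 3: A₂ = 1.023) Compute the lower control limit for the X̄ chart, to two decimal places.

83.43

X̄̄ = (85.65 + 84.86 + 85.21 + 86.16 + 85.59 + 86.08 + 85.86 + 85.50 + 85.12 + 84.86) / 10 = 854.8900 / 10 = 85.4890
R̄ = (1.72 + 2.46 + 2.78 + 2.01 + 1.73 + 2.77 + 2.36 + 0.92 + 2.47 + 0.95) / 10 = 20.1700 / 10 = 2.0170
LCL = X̄̄ − A₂·R̄ = 85.4890 − 1.023 × 2.0170 = 83.4256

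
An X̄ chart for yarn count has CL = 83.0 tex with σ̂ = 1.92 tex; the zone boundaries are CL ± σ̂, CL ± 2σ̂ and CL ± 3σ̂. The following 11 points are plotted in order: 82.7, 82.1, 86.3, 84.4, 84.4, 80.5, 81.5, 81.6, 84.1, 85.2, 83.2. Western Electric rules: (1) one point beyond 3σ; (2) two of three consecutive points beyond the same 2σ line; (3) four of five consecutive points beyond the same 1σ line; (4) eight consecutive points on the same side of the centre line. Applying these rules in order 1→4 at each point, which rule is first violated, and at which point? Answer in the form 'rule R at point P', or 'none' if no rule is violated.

Zone of each point (C = within 1σ̂, B = 1σ̂–2σ̂, A = 2σ̂–3σ̂, * = beyond 3σ̂; sign = side of CL): 1:-C, 2:-C, 3:+B, 4:+C, 5:+C, 6:-B, 7:-C, 8:-C, 9:+C, 10:+B, 11:+C
No rule fires across all 11 points.

none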